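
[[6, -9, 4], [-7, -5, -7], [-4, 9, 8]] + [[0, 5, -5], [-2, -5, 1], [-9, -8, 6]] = [[6, -4, -1], [-9, -10, -6], [-13, 1, 14]]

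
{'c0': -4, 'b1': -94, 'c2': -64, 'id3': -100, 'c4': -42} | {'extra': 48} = {'c0': -4, 'b1': -94, 'c2': -64, 'id3': -100, 'c4': -42, 'extra': 48}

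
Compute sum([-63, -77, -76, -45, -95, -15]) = (-63) + (-77) + (-76) + (-45) + (-95) + (-15)
= -371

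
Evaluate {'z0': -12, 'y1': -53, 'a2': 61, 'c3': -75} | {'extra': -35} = {'z0': -12, 'y1': -53, 'a2': 61, 'c3': -75, 'extra': -35}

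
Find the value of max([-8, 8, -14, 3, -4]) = 8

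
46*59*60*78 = 12701520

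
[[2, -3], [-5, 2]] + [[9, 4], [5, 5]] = [[11, 1], [0, 7]]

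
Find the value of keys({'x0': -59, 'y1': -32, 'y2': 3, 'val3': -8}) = ['x0', 'y1', 'y2', 'val3']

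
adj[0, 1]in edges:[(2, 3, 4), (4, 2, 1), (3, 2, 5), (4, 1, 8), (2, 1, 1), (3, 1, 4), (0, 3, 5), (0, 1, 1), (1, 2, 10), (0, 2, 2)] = 1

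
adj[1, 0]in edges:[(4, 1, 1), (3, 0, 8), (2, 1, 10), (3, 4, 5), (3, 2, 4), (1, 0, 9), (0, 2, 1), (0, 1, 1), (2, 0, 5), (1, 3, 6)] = 9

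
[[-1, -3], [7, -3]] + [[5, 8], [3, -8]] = [[4, 5], [10, -11]]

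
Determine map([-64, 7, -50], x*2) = -64*2=-128, 7*2=14, -50*2=-100
= [-128, 14, -100]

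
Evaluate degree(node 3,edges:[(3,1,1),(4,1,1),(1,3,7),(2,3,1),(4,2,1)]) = incident: (3,1), (1,3), (2,3)
= 3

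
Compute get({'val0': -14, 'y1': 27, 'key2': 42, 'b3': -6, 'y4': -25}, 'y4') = -25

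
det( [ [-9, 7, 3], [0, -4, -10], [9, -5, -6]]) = -288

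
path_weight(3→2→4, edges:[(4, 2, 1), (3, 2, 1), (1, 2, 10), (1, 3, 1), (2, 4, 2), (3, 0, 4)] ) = 3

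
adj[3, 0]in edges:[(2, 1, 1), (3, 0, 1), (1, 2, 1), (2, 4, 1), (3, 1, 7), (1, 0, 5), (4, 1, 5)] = 1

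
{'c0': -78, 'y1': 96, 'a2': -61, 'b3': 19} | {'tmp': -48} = {'c0': -78, 'y1': 96, 'a2': -61, 'b3': 19, 'tmp': -48}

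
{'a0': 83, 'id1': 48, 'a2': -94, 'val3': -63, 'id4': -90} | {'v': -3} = {'a0': 83, 'id1': 48, 'a2': -94, 'val3': -63, 'id4': -90, 'v': -3}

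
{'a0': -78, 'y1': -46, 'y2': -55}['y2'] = -55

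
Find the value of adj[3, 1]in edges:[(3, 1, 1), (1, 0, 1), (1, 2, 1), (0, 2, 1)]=1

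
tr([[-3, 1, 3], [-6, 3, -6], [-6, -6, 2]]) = 2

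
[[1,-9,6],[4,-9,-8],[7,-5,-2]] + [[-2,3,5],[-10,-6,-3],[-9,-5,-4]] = [[-1, -6, 11], [-6, -15, -11], [-2, -10, -6]]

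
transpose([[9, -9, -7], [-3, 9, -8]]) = [[9, -3], [-9, 9], [-7, -8]]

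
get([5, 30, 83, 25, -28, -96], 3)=25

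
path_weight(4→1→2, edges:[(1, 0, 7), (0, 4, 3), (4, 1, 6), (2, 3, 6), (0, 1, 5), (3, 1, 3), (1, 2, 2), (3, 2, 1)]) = 8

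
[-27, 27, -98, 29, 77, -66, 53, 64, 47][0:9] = [-27, 27, -98, 29, 77, -66, 53, 64, 47]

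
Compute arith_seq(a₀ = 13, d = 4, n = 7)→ [13, 17, 21, 25, 29, 33, 37]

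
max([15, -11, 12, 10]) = 15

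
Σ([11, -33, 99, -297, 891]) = 11 + -33 + 99 + -297 + 891
= 671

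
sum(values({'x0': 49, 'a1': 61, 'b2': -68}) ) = 49 + 61 + (-68)
= 42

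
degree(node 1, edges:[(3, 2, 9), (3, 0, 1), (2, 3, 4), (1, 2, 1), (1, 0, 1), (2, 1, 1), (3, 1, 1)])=4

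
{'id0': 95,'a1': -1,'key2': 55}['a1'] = -1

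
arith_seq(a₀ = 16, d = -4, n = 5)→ a_0 = 16 + 0*-4 = 16
a_1 = 16 + 1*-4 = 12
a_2 = 16 + 2*-4 = 8
...
= [16, 12, 8, 4, 0]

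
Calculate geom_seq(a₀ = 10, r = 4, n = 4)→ [10, 40, 160, 640]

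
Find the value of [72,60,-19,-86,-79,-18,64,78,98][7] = 78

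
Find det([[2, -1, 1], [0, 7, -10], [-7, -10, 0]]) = -221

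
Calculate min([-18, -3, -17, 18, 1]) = -18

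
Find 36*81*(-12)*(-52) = 1819584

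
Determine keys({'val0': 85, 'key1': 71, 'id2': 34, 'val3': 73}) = ['val0', 'key1', 'id2', 'val3']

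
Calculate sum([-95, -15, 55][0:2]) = slice → [-95, -15]
(-95) + (-15)
= -110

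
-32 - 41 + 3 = -70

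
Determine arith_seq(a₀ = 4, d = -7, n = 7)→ a_0 = 4 + 0*-7 = 4
a_1 = 4 + 1*-7 = -3
a_2 = 4 + 2*-7 = -10
...
= [4, -3, -10, -17, -24, -31, -38]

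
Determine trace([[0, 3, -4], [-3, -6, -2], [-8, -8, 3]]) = diagonal: 0 + (-6) + 3
= -3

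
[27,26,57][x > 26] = keep x where x > 26: 27✓, 26✗, 57✓
= [27, 57]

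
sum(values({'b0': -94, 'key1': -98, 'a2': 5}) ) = -187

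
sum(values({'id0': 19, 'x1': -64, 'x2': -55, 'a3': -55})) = -155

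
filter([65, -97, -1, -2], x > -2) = keep x where x > -2: 65✓, -97✗, -1✓, -2✗
= [65, -1]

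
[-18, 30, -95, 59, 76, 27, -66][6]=-66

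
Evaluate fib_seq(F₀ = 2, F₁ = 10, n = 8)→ [2, 10, 12, 22, 34, 56, 90, 146]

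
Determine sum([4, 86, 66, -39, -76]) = 41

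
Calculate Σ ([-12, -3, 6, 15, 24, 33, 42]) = (-12) + (-3) + 6 + 15 + 24 + 33 + 42
= 105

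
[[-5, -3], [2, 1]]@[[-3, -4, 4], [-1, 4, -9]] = [[18, 8, 7], [-7, -4, -1]]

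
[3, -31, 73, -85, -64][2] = 73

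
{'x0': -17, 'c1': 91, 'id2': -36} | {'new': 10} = {'x0': -17, 'c1': 91, 'id2': -36, 'new': 10}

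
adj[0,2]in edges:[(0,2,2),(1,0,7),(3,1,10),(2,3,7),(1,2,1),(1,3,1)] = 2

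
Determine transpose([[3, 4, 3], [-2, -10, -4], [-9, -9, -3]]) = [[3, -2, -9], [4, -10, -9], [3, -4, -3]]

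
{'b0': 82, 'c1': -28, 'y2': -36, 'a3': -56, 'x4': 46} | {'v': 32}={'b0': 82, 'c1': -28, 'y2': -36, 'a3': -56, 'x4': 46, 'v': 32}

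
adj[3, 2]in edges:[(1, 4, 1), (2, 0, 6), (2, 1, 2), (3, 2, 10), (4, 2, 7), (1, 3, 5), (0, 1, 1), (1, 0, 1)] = 10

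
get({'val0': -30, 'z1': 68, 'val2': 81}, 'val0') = -30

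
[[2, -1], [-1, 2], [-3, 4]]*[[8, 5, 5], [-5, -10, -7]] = C[0][0] = (2)*(8) + (-1)*(-5) = 21
C[0][1] = (2)*(5) + (-1)*(-10) = 20
C[0][2] = (2)*(5) + (-1)*(-7) = 17
C[1][0] = (-1)*(8) + (2)*(-5) = -18
C[1][1] = (-1)*(5) + (2)*(-10) = -25
C[1][2] = (-1)*(5) + (2)*(-7) = -19
... (3 more cells)
= [[21, 20, 17], [-18, -25, -19], [-44, -55, -43]]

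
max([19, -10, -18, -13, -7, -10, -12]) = 19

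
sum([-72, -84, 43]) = -113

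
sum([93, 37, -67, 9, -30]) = 42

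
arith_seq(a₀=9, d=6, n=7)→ [9, 15, 21, 27, 33, 39, 45]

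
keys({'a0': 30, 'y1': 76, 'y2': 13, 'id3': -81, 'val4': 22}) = ['a0', 'y1', 'y2', 'id3', 'val4']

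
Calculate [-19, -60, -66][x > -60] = keep x where x > -60: -19✓, -60✗, -66✗
= [-19]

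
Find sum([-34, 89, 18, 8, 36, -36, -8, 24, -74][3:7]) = slice → [8, 36, -36, -8]
8 + 36 + (-36) + (-8)
= 0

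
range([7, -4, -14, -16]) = 23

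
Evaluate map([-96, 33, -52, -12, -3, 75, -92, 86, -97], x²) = (-96)²=9216, (33)²=1089, (-52)²=2704, (-12)²=144, (-3)²=9, (75)²=5625, (-92)²=8464, (86)²=7396, (-97)²=9409
= [9216, 1089, 2704, 144, 9, 5625, 8464, 7396, 9409]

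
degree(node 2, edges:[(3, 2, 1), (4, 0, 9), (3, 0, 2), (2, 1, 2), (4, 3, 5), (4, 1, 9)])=2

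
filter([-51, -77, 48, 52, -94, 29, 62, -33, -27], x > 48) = [52, 62]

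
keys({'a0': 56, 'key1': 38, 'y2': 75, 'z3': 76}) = ['a0', 'key1', 'y2', 'z3']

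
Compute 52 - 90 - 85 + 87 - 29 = -65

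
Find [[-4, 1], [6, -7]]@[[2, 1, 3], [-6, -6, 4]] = C[0][0] = (-4)*(2) + (1)*(-6) = -14
C[0][1] = (-4)*(1) + (1)*(-6) = -10
C[0][2] = (-4)*(3) + (1)*(4) = -8
C[1][0] = (6)*(2) + (-7)*(-6) = 54
C[1][1] = (6)*(1) + (-7)*(-6) = 48
C[1][2] = (6)*(3) + (-7)*(4) = -10
= [[-14, -10, -8], [54, 48, -10]]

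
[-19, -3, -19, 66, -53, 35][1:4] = [-3, -19, 66]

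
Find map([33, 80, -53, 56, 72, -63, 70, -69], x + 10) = 33+10=43, 80+10=90, -53+10=-43, 56+10=66, 72+10=82, -63+10=-53, 70+10=80, -69+10=-59
= [43, 90, -43, 66, 82, -53, 80, -59]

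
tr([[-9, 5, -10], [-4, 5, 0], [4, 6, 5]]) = 1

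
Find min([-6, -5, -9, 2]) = -9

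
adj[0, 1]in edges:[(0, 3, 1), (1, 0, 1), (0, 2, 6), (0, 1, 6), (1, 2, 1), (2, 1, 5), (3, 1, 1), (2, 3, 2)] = 6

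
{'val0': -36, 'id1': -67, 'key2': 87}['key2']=87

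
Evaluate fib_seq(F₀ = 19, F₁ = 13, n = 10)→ F_2 = F_1 + F_0 = 32
F_3 = F_2 + F_1 = 45
F_4 = F_3 + F_2 = 77
...
= [19, 13, 32, 45, 77, 122, 199, 321, 520, 841]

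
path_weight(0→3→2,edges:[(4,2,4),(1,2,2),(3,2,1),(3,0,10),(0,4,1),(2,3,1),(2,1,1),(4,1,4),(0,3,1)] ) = w(0→3)=1 + w(3→2)=1
= 2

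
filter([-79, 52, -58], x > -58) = keep x where x > -58: -79✗, 52✓, -58✗
= [52]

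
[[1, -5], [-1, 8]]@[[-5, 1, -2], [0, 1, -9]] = [[-5, -4, 43], [5, 7, -70]]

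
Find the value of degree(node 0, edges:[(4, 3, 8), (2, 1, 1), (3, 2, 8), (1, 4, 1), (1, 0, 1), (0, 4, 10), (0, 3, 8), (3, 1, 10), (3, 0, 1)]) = incident: (1,0), (0,4), (0,3), (3,0)
= 4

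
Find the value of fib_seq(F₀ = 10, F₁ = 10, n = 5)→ F_2 = F_1 + F_0 = 20
F_3 = F_2 + F_1 = 30
F_4 = F_3 + F_2 = 50
= [10, 10, 20, 30, 50]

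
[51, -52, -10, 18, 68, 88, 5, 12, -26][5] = 88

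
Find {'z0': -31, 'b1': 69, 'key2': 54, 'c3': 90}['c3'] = 90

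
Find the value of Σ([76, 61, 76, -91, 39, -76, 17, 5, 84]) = 191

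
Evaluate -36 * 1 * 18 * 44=-28512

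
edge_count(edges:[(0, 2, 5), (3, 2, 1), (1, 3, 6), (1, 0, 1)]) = 4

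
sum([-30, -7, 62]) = 25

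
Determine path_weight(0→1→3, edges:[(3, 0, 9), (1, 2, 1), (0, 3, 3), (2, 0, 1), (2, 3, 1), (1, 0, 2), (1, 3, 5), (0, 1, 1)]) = w(0→1)=1 + w(1→3)=5
= 6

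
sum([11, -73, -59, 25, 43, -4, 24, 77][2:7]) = 29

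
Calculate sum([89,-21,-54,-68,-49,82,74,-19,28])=62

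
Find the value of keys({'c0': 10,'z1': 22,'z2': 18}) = ['c0', 'z1', 'z2']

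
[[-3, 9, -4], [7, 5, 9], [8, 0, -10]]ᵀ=[[-3, 7, 8], [9, 5, 0], [-4, 9, -10]]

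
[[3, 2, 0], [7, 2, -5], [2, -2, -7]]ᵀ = [[3, 7, 2], [2, 2, -2], [0, -5, -7]]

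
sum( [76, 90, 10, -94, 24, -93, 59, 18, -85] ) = 76 + 90 + 10 + (-94) + 24 + (-93) + 59 + 18 + (-85)
= 5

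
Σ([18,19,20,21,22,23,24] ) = 18 + 19 + 20 + 21 + 22 + 23 + 24
= 147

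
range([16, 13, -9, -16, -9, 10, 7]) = 32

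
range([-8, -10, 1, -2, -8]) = 11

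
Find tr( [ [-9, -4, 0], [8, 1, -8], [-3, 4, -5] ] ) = -13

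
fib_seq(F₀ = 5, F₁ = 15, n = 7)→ [5, 15, 20, 35, 55, 90, 145]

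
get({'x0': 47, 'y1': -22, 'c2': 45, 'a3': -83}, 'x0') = 47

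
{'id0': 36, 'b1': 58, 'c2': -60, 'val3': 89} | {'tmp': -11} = {'id0': 36, 'b1': 58, 'c2': -60, 'val3': 89, 'tmp': -11}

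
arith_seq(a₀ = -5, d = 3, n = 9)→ a_0 = -5 + 0*3 = -5
a_1 = -5 + 1*3 = -2
a_2 = -5 + 2*3 = 1
...
= [-5, -2, 1, 4, 7, 10, 13, 16, 19]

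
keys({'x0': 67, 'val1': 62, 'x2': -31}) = ['x0', 'val1', 'x2']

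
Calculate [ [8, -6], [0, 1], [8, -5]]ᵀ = [[8, 0, 8], [-6, 1, -5]]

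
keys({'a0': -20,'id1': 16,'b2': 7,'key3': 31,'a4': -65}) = ['a0', 'id1', 'b2', 'key3', 'a4']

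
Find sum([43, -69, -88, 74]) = -40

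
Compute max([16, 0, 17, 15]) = 17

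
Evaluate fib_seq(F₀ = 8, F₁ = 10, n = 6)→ [8, 10, 18, 28, 46, 74]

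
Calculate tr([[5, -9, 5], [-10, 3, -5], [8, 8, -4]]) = 4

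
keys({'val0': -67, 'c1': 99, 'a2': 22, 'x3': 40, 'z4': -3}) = ['val0', 'c1', 'a2', 'x3', 'z4']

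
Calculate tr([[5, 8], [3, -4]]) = 1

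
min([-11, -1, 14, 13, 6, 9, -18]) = -18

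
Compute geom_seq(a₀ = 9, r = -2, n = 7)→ a_0 = 9*(-2)^0 = 9
a_1 = 9*(-2)^1 = -18
a_2 = 9*(-2)^2 = 36
...
= [9, -18, 36, -72, 144, -288, 576]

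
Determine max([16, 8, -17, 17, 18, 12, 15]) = 18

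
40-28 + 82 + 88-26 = 156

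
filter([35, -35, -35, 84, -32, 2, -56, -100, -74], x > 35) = [84]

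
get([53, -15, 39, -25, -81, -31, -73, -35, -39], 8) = -39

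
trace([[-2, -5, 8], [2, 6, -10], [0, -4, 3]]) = diagonal: (-2) + 6 + 3
= 7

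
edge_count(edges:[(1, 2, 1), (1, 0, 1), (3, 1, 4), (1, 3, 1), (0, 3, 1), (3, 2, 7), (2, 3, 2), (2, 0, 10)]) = 8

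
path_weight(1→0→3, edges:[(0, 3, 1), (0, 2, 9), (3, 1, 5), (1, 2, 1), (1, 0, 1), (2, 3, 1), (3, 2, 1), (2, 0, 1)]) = w(1→0)=1 + w(0→3)=1
= 2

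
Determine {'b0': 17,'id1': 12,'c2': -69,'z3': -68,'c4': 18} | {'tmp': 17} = {'b0': 17, 'id1': 12, 'c2': -69, 'z3': -68, 'c4': 18, 'tmp': 17}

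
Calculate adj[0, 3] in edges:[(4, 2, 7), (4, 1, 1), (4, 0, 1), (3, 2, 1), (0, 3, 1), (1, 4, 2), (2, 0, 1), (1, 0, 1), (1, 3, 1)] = 1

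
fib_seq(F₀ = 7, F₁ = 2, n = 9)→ F_2 = F_1 + F_0 = 9
F_3 = F_2 + F_1 = 11
F_4 = F_3 + F_2 = 20
...
= [7, 2, 9, 11, 20, 31, 51, 82, 133]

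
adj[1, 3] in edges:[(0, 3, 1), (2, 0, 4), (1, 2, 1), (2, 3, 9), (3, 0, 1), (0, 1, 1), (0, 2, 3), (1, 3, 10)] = 10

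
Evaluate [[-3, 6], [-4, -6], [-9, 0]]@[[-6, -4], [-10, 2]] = C[0][0] = (-3)*(-6) + (6)*(-10) = -42
C[0][1] = (-3)*(-4) + (6)*(2) = 24
C[1][0] = (-4)*(-6) + (-6)*(-10) = 84
C[1][1] = (-4)*(-4) + (-6)*(2) = 4
C[2][0] = (-9)*(-6) + (0)*(-10) = 54
C[2][1] = (-9)*(-4) + (0)*(2) = 36
= [[-42, 24], [84, 4], [54, 36]]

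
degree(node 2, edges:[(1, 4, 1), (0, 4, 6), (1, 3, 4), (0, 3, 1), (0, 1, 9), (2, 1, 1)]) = 1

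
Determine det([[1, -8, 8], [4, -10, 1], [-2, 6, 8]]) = 218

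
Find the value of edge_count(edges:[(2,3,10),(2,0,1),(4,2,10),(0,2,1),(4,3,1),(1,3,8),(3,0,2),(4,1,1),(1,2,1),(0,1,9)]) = 10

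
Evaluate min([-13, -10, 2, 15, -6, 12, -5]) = -13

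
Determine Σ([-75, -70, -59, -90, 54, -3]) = -243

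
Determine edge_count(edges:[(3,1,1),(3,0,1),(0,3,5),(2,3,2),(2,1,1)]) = 5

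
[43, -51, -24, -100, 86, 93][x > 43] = [86, 93]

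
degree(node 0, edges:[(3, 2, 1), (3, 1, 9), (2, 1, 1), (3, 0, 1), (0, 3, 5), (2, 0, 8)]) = incident: (3,0), (0,3), (2,0)
= 3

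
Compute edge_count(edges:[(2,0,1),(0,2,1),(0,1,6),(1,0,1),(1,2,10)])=5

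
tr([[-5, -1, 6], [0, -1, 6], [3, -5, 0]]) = -6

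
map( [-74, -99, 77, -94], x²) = (-74)²=5476, (-99)²=9801, (77)²=5929, (-94)²=8836
= [5476, 9801, 5929, 8836]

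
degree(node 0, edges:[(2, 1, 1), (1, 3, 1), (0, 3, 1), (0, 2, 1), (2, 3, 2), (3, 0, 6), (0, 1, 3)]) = 4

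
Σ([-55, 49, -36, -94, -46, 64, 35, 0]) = -83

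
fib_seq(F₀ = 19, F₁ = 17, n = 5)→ F_2 = F_1 + F_0 = 36
F_3 = F_2 + F_1 = 53
F_4 = F_3 + F_2 = 89
= [19, 17, 36, 53, 89]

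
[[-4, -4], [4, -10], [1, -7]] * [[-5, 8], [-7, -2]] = [[48, -24], [50, 52], [44, 22]]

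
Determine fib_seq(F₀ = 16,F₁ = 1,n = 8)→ F_2 = F_1 + F_0 = 17
F_3 = F_2 + F_1 = 18
F_4 = F_3 + F_2 = 35
...
= [16, 1, 17, 18, 35, 53, 88, 141]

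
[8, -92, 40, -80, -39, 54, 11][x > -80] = [8, 40, -39, 54, 11]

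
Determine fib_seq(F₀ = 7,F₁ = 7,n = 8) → F_2 = F_1 + F_0 = 14
F_3 = F_2 + F_1 = 21
F_4 = F_3 + F_2 = 35
...
= [7, 7, 14, 21, 35, 56, 91, 147]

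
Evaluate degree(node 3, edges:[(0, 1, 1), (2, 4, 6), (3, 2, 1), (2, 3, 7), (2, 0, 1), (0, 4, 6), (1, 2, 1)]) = 2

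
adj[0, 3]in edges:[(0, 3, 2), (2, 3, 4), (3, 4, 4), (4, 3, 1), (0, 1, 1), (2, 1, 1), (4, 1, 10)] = 2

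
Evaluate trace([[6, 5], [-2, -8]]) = diagonal: 6 + (-8)
= -2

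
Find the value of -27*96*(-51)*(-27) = -3569184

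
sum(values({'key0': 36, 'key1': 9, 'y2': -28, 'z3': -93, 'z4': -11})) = 36 + 9 + (-28) + (-93) + (-11)
= -87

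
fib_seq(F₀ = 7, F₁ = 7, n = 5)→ [7, 7, 14, 21, 35]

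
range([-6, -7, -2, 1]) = 8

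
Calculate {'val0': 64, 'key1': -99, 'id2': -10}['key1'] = -99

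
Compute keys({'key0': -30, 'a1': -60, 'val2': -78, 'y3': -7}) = ['key0', 'a1', 'val2', 'y3']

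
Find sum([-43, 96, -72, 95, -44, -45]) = -13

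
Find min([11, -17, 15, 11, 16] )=-17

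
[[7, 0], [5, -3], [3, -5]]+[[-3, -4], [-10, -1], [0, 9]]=[[4, -4], [-5, -4], [3, 4]]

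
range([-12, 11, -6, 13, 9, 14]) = 26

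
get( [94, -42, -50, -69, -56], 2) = -50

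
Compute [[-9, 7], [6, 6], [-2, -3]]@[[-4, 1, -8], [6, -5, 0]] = C[0][0] = (-9)*(-4) + (7)*(6) = 78
C[0][1] = (-9)*(1) + (7)*(-5) = -44
C[0][2] = (-9)*(-8) + (7)*(0) = 72
C[1][0] = (6)*(-4) + (6)*(6) = 12
C[1][1] = (6)*(1) + (6)*(-5) = -24
C[1][2] = (6)*(-8) + (6)*(0) = -48
... (3 more cells)
= [[78, -44, 72], [12, -24, -48], [-10, 13, 16]]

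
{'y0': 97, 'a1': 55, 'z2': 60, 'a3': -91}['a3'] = -91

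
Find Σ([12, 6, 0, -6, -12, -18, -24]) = -42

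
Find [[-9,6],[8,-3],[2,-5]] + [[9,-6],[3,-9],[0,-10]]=[[0, 0], [11, -12], [2, -15]]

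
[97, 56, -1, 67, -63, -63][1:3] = [56, -1]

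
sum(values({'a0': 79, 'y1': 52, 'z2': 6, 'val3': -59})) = 78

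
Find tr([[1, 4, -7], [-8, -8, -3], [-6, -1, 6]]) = -1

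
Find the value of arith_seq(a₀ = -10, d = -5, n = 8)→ a_0 = -10 + 0*-5 = -10
a_1 = -10 + 1*-5 = -15
a_2 = -10 + 2*-5 = -20
...
= [-10, -15, -20, -25, -30, -35, -40, -45]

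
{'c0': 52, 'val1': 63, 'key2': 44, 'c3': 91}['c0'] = 52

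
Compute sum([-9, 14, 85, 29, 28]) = (-9) + 14 + 85 + 29 + 28
= 147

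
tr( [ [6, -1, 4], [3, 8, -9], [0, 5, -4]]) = 10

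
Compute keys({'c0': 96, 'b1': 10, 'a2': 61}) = ['c0', 'b1', 'a2']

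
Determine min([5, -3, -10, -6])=-10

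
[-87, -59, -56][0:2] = [-87, -59]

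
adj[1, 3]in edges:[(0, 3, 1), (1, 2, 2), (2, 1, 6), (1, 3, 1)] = 1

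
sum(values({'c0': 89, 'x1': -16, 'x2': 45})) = 118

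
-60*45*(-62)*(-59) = -9876600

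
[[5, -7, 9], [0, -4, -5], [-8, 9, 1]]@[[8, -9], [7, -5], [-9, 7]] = C[0][0] = (5)*(8) + (-7)*(7) + (9)*(-9) = -90
C[0][1] = (5)*(-9) + (-7)*(-5) + (9)*(7) = 53
C[1][0] = (0)*(8) + (-4)*(7) + (-5)*(-9) = 17
C[1][1] = (0)*(-9) + (-4)*(-5) + (-5)*(7) = -15
C[2][0] = (-8)*(8) + (9)*(7) + (1)*(-9) = -10
C[2][1] = (-8)*(-9) + (9)*(-5) + (1)*(7) = 34
= [[-90, 53], [17, -15], [-10, 34]]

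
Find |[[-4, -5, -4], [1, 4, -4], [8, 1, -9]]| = (1)*(-4)*det([[4, -4], [1, -9]]) + (-1)*(-5)*det([[1, -4], [8, -9]]) + (1)*(-4)*det([[1, 4], [8, 1]])
= 128 + 115 + 124
= 367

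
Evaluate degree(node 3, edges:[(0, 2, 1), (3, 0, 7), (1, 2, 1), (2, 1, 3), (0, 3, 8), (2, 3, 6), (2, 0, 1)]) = 3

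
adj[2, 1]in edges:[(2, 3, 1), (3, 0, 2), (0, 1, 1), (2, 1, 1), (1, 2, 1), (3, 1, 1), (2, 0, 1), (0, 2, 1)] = 1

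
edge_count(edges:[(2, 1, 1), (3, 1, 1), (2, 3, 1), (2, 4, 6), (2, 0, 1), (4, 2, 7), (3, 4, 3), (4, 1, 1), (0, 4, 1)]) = 9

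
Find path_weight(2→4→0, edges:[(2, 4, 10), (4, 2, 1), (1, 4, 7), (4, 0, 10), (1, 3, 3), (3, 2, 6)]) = w(2→4)=10 + w(4→0)=10
= 20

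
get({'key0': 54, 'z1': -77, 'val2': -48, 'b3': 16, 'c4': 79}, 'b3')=16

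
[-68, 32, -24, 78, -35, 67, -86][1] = 32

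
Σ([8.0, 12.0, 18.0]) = 38.0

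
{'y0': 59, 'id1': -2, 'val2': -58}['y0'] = 59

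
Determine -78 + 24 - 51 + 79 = -26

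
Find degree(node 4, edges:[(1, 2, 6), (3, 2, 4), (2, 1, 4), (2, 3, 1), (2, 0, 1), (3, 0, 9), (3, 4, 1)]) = incident: (3,4)
= 1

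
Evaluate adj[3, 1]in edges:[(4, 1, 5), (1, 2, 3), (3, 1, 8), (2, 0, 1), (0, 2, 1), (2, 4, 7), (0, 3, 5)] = 8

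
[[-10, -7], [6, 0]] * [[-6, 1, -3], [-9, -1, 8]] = [[123, -3, -26], [-36, 6, -18]]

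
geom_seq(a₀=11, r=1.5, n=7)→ [11.0, 16.5, 24.75, 37.125, 55.6875, 83.53125, 125.296875]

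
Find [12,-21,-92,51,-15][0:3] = [12, -21, -92]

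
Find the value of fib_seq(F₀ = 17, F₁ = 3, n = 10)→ [17, 3, 20, 23, 43, 66, 109, 175, 284, 459]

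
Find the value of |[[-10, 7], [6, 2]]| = -62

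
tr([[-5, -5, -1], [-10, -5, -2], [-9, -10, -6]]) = -16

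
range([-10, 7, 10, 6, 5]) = 20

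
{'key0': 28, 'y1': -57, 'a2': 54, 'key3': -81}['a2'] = 54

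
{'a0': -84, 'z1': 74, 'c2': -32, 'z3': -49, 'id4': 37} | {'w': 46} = {'a0': -84, 'z1': 74, 'c2': -32, 'z3': -49, 'id4': 37, 'w': 46}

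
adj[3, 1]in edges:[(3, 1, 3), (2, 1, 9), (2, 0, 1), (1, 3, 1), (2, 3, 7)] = 3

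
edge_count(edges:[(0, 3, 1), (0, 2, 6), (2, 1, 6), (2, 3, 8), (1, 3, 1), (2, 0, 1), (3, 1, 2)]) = 7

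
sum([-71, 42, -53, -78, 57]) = -103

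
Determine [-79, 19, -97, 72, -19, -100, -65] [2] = -97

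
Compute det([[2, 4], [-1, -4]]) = (2)*(-4) - (4)*(-1)
= -4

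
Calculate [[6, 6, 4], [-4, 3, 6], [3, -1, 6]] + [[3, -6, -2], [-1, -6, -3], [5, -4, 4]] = [[9, 0, 2], [-5, -3, 3], [8, -5, 10]]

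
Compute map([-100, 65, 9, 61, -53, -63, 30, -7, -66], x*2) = [-200, 130, 18, 122, -106, -126, 60, -14, -132]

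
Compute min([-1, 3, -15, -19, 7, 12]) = -19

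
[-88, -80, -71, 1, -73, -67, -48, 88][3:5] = [1, -73]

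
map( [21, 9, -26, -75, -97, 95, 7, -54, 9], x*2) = [42, 18, -52, -150, -194, 190, 14, -108, 18]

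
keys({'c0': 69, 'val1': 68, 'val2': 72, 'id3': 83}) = ['c0', 'val1', 'val2', 'id3']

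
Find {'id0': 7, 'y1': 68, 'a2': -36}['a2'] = -36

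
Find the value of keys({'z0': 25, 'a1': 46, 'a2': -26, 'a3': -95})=['z0', 'a1', 'a2', 'a3']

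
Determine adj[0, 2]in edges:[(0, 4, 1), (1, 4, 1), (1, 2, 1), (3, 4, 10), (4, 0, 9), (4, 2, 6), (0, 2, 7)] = 7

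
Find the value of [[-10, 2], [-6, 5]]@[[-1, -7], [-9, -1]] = C[0][0] = (-10)*(-1) + (2)*(-9) = -8
C[0][1] = (-10)*(-7) + (2)*(-1) = 68
C[1][0] = (-6)*(-1) + (5)*(-9) = -39
C[1][1] = (-6)*(-7) + (5)*(-1) = 37
= [[-8, 68], [-39, 37]]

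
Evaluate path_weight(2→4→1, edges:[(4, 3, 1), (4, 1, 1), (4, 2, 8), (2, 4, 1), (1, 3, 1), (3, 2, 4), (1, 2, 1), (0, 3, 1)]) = 2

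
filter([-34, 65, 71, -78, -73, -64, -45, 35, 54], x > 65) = [71]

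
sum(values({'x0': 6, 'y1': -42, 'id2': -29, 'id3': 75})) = 6 + (-42) + (-29) + 75
= 10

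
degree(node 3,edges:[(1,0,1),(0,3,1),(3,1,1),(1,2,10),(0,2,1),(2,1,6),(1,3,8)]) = incident: (0,3), (3,1), (1,3)
= 3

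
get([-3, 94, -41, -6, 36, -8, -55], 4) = 36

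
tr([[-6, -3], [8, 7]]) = 1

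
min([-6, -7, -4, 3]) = -7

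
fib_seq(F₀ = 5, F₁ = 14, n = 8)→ F_2 = F_1 + F_0 = 19
F_3 = F_2 + F_1 = 33
F_4 = F_3 + F_2 = 52
...
= [5, 14, 19, 33, 52, 85, 137, 222]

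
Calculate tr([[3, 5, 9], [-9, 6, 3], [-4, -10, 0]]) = 9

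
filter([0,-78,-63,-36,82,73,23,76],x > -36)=keep x where x > -36: 0✓, -78✗, -63✗, -36✗, 82✓, 73✓, 23✓, 76✓
= [0, 82, 73, 23, 76]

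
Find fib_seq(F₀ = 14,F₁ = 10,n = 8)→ [14, 10, 24, 34, 58, 92, 150, 242]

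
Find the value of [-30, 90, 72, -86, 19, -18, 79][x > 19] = [90, 72, 79]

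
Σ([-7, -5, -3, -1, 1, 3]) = -12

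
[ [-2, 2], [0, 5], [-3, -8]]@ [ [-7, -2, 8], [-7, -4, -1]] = [[0, -4, -18], [-35, -20, -5], [77, 38, -16]]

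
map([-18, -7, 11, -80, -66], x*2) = -18*2=-36, -7*2=-14, 11*2=22, -80*2=-160, -66*2=-132
= [-36, -14, 22, -160, -132]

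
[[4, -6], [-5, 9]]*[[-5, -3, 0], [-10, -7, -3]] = [[40, 30, 18], [-65, -48, -27]]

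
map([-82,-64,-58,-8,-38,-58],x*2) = [-164, -128, -116, -16, -76, -116]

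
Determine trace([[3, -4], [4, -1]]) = 2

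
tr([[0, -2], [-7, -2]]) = diagonal: 0 + (-2)
= -2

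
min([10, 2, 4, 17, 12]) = 2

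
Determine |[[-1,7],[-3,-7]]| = (-1)*(-7) - (7)*(-3)
= 28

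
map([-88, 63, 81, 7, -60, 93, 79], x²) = [7744, 3969, 6561, 49, 3600, 8649, 6241]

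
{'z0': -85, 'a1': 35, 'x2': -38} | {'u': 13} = {'z0': -85, 'a1': 35, 'x2': -38, 'u': 13}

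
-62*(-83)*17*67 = 5861294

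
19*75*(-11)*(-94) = 1473450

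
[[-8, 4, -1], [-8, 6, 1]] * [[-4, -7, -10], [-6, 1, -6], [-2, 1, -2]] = C[0][0] = (-8)*(-4) + (4)*(-6) + (-1)*(-2) = 10
C[0][1] = (-8)*(-7) + (4)*(1) + (-1)*(1) = 59
C[0][2] = (-8)*(-10) + (4)*(-6) + (-1)*(-2) = 58
C[1][0] = (-8)*(-4) + (6)*(-6) + (1)*(-2) = -6
C[1][1] = (-8)*(-7) + (6)*(1) + (1)*(1) = 63
C[1][2] = (-8)*(-10) + (6)*(-6) + (1)*(-2) = 42
= [[10, 59, 58], [-6, 63, 42]]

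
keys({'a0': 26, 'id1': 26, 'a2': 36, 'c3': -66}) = ['a0', 'id1', 'a2', 'c3']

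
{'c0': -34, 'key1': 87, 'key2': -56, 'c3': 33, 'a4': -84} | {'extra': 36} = {'c0': -34, 'key1': 87, 'key2': -56, 'c3': 33, 'a4': -84, 'extra': 36}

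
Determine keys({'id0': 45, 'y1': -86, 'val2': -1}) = ['id0', 'y1', 'val2']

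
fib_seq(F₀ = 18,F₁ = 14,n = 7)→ [18, 14, 32, 46, 78, 124, 202]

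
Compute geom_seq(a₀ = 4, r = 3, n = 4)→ a_0 = 4*3^0 = 4
a_1 = 4*3^1 = 12
a_2 = 4*3^2 = 36
...
= [4, 12, 36, 108]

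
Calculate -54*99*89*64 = -30450816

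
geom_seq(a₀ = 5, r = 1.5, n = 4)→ [5.0, 7.5, 11.25, 16.875]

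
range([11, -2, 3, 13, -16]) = 29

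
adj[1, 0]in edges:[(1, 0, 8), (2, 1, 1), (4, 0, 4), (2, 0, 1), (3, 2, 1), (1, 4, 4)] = 8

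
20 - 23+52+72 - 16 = 105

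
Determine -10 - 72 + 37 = -45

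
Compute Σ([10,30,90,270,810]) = 10 + 30 + 90 + 270 + 810
= 1210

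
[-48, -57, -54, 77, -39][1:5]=[-57, -54, 77, -39]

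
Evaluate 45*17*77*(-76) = -4476780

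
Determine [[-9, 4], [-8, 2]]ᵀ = [[-9, -8], [4, 2]]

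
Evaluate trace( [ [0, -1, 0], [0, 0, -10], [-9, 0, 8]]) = 8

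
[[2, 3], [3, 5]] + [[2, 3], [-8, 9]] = [[4, 6], [-5, 14]]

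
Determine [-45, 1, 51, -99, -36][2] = 51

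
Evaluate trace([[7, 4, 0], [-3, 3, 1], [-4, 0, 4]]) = 14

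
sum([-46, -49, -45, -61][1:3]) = slice → [-49, -45]
(-49) + (-45)
= -94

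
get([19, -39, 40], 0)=19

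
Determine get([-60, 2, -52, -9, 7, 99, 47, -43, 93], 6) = 47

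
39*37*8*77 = 888888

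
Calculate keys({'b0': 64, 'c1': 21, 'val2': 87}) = ['b0', 'c1', 'val2']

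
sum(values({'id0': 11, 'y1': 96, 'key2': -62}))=45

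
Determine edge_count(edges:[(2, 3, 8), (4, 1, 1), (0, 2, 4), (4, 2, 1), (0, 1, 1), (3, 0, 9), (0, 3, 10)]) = 7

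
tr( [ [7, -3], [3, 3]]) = 10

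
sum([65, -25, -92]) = -52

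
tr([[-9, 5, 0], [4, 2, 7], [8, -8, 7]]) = diagonal: (-9) + 2 + 7
= 0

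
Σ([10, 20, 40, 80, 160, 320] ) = 10 + 20 + 40 + 80 + 160 + 320
= 630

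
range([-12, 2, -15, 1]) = 17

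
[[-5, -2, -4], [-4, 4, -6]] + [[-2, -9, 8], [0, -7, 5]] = [[-7, -11, 4], [-4, -3, -1]]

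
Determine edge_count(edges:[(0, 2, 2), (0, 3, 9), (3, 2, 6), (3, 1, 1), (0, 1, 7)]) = 5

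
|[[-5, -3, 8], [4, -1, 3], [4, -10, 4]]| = (1)*(-5)*det([[-1, 3], [-10, 4]]) + (-1)*(-3)*det([[4, 3], [4, 4]]) + (1)*(8)*det([[4, -1], [4, -10]])
= -130 + 12 + -288
= -406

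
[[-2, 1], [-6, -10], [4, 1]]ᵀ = [[-2, -6, 4], [1, -10, 1]]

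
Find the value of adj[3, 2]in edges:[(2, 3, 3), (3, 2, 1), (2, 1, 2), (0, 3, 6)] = 1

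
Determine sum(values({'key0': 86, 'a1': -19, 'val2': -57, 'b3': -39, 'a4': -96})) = -125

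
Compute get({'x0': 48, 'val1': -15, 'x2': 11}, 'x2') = 11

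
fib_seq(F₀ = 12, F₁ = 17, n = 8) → F_2 = F_1 + F_0 = 29
F_3 = F_2 + F_1 = 46
F_4 = F_3 + F_2 = 75
...
= [12, 17, 29, 46, 75, 121, 196, 317]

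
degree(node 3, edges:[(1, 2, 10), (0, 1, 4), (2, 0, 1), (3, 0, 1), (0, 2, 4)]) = 1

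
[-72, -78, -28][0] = -72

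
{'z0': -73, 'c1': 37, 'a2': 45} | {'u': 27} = {'z0': -73, 'c1': 37, 'a2': 45, 'u': 27}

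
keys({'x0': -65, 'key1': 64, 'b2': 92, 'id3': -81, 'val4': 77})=['x0', 'key1', 'b2', 'id3', 'val4']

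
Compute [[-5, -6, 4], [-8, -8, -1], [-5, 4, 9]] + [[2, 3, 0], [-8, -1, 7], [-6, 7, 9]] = [[-3, -3, 4], [-16, -9, 6], [-11, 11, 18]]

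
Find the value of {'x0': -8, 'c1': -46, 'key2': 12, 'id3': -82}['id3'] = -82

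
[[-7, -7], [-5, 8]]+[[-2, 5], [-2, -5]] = [[-9, -2], [-7, 3]]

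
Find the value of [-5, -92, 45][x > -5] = [45]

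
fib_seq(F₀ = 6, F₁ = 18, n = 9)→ [6, 18, 24, 42, 66, 108, 174, 282, 456]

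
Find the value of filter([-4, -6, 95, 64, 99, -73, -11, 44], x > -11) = [-4, -6, 95, 64, 99, 44]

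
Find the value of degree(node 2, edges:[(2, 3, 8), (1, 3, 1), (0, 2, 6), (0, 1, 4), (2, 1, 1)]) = 3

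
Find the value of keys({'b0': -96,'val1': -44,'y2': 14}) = ['b0', 'val1', 'y2']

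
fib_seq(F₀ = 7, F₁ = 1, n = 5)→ F_2 = F_1 + F_0 = 8
F_3 = F_2 + F_1 = 9
F_4 = F_3 + F_2 = 17
= [7, 1, 8, 9, 17]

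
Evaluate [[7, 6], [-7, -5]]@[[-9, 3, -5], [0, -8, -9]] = C[0][0] = (7)*(-9) + (6)*(0) = -63
C[0][1] = (7)*(3) + (6)*(-8) = -27
C[0][2] = (7)*(-5) + (6)*(-9) = -89
C[1][0] = (-7)*(-9) + (-5)*(0) = 63
C[1][1] = (-7)*(3) + (-5)*(-8) = 19
C[1][2] = (-7)*(-5) + (-5)*(-9) = 80
= [[-63, -27, -89], [63, 19, 80]]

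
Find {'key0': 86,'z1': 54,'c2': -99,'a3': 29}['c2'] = -99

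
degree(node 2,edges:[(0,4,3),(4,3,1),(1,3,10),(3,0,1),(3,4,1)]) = incident: none
= 0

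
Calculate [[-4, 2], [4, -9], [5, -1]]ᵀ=[[-4, 4, 5], [2, -9, -1]]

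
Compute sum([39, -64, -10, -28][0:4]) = slice → [39, -64, -10, -28]
39 + (-64) + (-10) + (-28)
= -63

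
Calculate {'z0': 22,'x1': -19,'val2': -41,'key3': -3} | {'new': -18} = {'z0': 22, 'x1': -19, 'val2': -41, 'key3': -3, 'new': -18}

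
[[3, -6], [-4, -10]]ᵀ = [[3, -4], [-6, -10]]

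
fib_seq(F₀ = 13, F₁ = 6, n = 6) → [13, 6, 19, 25, 44, 69]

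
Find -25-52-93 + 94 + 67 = -9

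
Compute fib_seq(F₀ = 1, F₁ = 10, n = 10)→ [1, 10, 11, 21, 32, 53, 85, 138, 223, 361]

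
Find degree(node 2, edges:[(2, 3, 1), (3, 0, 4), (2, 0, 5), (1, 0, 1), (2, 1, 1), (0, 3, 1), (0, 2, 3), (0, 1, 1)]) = incident: (2,3), (2,0), (2,1), (0,2)
= 4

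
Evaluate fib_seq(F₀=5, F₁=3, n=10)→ F_2 = F_1 + F_0 = 8
F_3 = F_2 + F_1 = 11
F_4 = F_3 + F_2 = 19
...
= [5, 3, 8, 11, 19, 30, 49, 79, 128, 207]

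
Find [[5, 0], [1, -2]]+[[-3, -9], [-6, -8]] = [[2, -9], [-5, -10]]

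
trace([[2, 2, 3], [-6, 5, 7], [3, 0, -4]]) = 3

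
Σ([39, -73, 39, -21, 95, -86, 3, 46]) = 42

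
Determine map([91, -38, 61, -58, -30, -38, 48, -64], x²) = [8281, 1444, 3721, 3364, 900, 1444, 2304, 4096]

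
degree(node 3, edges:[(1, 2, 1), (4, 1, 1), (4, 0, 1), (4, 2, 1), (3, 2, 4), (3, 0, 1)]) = incident: (3,2), (3,0)
= 2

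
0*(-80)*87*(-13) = 0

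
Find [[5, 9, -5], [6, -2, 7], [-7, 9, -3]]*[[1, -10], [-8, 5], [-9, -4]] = [[-22, 15], [-41, -98], [-52, 127]]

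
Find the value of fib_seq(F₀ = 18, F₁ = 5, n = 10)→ [18, 5, 23, 28, 51, 79, 130, 209, 339, 548]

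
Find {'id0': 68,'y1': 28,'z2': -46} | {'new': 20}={'id0': 68, 'y1': 28, 'z2': -46, 'new': 20}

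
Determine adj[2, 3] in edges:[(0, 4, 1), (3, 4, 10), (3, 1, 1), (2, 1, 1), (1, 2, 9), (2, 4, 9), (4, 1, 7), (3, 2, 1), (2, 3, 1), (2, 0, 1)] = 1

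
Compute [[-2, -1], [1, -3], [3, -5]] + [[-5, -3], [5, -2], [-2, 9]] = [[-7, -4], [6, -5], [1, 4]]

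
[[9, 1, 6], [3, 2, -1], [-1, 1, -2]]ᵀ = [[9, 3, -1], [1, 2, 1], [6, -1, -2]]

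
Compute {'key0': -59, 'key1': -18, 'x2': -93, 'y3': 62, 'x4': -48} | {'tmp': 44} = {'key0': -59, 'key1': -18, 'x2': -93, 'y3': 62, 'x4': -48, 'tmp': 44}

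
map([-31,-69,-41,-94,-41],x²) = [961, 4761, 1681, 8836, 1681]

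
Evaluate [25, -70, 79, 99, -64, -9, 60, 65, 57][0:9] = [25, -70, 79, 99, -64, -9, 60, 65, 57]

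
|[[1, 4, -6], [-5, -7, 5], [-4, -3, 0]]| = 13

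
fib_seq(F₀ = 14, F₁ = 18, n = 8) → [14, 18, 32, 50, 82, 132, 214, 346]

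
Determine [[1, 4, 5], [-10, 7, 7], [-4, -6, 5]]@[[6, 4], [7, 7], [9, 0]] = C[0][0] = (1)*(6) + (4)*(7) + (5)*(9) = 79
C[0][1] = (1)*(4) + (4)*(7) + (5)*(0) = 32
C[1][0] = (-10)*(6) + (7)*(7) + (7)*(9) = 52
C[1][1] = (-10)*(4) + (7)*(7) + (7)*(0) = 9
C[2][0] = (-4)*(6) + (-6)*(7) + (5)*(9) = -21
C[2][1] = (-4)*(4) + (-6)*(7) + (5)*(0) = -58
= [[79, 32], [52, 9], [-21, -58]]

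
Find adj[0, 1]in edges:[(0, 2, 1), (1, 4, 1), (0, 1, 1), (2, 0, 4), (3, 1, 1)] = 1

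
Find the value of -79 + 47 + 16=-16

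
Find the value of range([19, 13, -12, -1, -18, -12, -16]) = 37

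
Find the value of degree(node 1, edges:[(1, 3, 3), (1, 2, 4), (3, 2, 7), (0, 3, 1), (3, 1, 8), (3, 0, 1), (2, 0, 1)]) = incident: (1,3), (1,2), (3,1)
= 3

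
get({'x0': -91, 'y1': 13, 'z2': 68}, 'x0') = -91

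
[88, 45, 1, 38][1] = 45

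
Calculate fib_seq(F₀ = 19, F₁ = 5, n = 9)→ [19, 5, 24, 29, 53, 82, 135, 217, 352]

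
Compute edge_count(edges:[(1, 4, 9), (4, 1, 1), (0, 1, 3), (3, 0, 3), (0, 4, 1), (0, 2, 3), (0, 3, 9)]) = 7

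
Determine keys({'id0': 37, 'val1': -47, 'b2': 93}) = ['id0', 'val1', 'b2']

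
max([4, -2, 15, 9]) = 15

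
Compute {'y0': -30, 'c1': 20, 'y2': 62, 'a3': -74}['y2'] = 62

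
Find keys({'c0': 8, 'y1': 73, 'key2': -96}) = ['c0', 'y1', 'key2']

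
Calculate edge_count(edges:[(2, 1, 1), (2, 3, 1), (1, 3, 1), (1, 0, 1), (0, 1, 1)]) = 5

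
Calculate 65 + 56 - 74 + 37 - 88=-4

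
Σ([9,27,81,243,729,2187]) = 9 + 27 + 81 + 243 + 729 + 2187
= 3276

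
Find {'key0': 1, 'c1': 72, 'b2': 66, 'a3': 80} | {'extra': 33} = {'key0': 1, 'c1': 72, 'b2': 66, 'a3': 80, 'extra': 33}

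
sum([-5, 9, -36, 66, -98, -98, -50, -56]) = (-5) + 9 + (-36) + 66 + (-98) + (-98) + (-50) + (-56)
= -268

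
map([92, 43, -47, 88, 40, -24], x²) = [8464, 1849, 2209, 7744, 1600, 576]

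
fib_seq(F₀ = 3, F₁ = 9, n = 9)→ [3, 9, 12, 21, 33, 54, 87, 141, 228]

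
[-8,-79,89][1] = -79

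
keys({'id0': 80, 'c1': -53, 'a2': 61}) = ['id0', 'c1', 'a2']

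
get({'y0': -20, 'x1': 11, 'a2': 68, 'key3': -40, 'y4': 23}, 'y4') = 23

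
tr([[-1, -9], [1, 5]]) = 4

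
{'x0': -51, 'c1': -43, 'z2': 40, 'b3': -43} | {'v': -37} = {'x0': -51, 'c1': -43, 'z2': 40, 'b3': -43, 'v': -37}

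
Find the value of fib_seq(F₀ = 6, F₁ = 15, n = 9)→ F_2 = F_1 + F_0 = 21
F_3 = F_2 + F_1 = 36
F_4 = F_3 + F_2 = 57
...
= [6, 15, 21, 36, 57, 93, 150, 243, 393]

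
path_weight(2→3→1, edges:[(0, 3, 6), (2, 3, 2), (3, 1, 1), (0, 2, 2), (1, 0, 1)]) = 3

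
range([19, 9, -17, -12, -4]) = 36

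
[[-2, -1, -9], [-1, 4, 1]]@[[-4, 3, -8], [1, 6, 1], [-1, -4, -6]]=C[0][0] = (-2)*(-4) + (-1)*(1) + (-9)*(-1) = 16
C[0][1] = (-2)*(3) + (-1)*(6) + (-9)*(-4) = 24
C[0][2] = (-2)*(-8) + (-1)*(1) + (-9)*(-6) = 69
C[1][0] = (-1)*(-4) + (4)*(1) + (1)*(-1) = 7
C[1][1] = (-1)*(3) + (4)*(6) + (1)*(-4) = 17
C[1][2] = (-1)*(-8) + (4)*(1) + (1)*(-6) = 6
= [[16, 24, 69], [7, 17, 6]]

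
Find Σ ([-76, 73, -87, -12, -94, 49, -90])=(-76) + 73 + (-87) + (-12) + (-94) + 49 + (-90)
= -237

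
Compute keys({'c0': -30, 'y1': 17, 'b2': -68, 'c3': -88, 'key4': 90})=['c0', 'y1', 'b2', 'c3', 'key4']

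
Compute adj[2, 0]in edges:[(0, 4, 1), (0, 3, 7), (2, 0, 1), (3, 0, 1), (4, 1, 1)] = 1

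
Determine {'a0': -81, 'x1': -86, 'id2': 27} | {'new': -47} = {'a0': -81, 'x1': -86, 'id2': 27, 'new': -47}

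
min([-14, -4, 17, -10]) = -14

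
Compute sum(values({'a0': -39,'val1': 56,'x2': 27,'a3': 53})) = (-39) + 56 + 27 + 53
= 97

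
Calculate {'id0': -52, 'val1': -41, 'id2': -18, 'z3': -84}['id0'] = -52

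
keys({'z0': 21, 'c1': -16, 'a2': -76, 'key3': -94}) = ['z0', 'c1', 'a2', 'key3']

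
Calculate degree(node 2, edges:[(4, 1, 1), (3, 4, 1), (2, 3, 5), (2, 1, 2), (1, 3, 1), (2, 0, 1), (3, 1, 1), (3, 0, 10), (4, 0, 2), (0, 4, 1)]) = 3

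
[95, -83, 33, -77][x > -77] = keep x where x > -77: 95✓, -83✗, 33✓, -77✗
= [95, 33]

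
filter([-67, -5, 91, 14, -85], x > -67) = keep x where x > -67: -67✗, -5✓, 91✓, 14✓, -85✗
= [-5, 91, 14]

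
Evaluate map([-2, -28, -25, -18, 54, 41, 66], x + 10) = [8, -18, -15, -8, 64, 51, 76]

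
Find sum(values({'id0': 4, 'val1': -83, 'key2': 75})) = -4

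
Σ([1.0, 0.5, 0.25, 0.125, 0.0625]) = 1.9375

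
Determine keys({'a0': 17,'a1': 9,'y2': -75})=['a0', 'a1', 'y2']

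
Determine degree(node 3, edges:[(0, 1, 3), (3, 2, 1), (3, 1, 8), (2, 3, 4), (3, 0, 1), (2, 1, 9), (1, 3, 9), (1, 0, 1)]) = 5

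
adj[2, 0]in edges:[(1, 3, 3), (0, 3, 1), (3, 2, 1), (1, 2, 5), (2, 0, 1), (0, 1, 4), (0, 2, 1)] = 1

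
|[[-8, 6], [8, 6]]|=-96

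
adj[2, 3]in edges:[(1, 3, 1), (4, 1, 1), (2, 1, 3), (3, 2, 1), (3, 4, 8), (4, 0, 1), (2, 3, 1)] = 1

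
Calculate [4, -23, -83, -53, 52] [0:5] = [4, -23, -83, -53, 52]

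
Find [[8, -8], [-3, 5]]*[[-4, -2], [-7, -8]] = [[24, 48], [-23, -34]]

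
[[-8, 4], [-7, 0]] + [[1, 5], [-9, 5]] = [[-7, 9], [-16, 5]]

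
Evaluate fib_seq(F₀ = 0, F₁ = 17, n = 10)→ [0, 17, 17, 34, 51, 85, 136, 221, 357, 578]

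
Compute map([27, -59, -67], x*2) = 27*2=54, -59*2=-118, -67*2=-134
= [54, -118, -134]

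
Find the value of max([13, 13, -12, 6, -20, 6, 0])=13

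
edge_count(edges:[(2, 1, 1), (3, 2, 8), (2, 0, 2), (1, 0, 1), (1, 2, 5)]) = 5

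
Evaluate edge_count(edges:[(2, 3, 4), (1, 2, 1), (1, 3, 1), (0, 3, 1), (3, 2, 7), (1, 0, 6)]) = 6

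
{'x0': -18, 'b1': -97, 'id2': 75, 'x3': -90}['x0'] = -18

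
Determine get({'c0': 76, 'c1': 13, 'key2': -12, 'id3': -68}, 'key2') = -12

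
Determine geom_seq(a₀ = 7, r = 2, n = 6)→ a_0 = 7*2^0 = 7
a_1 = 7*2^1 = 14
a_2 = 7*2^2 = 28
...
= [7, 14, 28, 56, 112, 224]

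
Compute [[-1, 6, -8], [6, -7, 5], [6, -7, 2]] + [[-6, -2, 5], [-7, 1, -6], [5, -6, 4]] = [[-7, 4, -3], [-1, -6, -1], [11, -13, 6]]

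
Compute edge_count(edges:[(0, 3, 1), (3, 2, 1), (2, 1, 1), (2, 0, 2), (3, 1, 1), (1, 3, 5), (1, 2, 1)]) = 7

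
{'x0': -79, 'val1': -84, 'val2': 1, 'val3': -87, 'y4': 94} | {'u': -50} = {'x0': -79, 'val1': -84, 'val2': 1, 'val3': -87, 'y4': 94, 'u': -50}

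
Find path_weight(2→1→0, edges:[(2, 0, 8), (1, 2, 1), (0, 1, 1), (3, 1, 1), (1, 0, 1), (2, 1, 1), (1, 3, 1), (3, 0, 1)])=w(2→1)=1 + w(1→0)=1
= 2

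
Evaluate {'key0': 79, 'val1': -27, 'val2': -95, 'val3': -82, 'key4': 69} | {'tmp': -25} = {'key0': 79, 'val1': -27, 'val2': -95, 'val3': -82, 'key4': 69, 'tmp': -25}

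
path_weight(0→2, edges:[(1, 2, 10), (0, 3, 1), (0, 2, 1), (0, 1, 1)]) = 1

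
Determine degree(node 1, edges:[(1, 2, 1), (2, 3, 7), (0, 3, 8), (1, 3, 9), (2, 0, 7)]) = incident: (1,2), (1,3)
= 2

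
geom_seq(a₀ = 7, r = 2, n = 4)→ a_0 = 7*2^0 = 7
a_1 = 7*2^1 = 14
a_2 = 7*2^2 = 28
...
= [7, 14, 28, 56]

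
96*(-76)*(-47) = 342912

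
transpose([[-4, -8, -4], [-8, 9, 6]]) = [[-4, -8], [-8, 9], [-4, 6]]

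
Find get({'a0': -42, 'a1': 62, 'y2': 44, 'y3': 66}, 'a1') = 62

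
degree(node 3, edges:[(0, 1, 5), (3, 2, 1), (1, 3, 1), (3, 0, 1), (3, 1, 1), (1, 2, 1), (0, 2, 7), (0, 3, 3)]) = incident: (3,2), (1,3), (3,0), (3,1), (0,3)
= 5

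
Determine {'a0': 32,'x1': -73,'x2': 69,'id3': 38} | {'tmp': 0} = {'a0': 32, 'x1': -73, 'x2': 69, 'id3': 38, 'tmp': 0}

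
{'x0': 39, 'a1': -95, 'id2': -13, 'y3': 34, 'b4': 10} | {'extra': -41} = {'x0': 39, 'a1': -95, 'id2': -13, 'y3': 34, 'b4': 10, 'extra': -41}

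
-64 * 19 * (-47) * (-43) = -2457536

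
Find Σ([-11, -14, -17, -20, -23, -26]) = (-11) + (-14) + (-17) + (-20) + (-23) + (-26)
= -111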